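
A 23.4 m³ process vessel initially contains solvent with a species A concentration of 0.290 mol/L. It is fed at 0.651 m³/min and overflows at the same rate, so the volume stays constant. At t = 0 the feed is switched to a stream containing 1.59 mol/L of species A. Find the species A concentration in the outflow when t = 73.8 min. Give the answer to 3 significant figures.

1.42 mol/L

Mass balance on the solute (V constant): V dC/dt = Q(C_in − C).
Rewrite as dC/dt + C/τ = C_in/τ, τ = V/Q = 35.945 min.
Solution: C(t) = C_in + (C₀ − C_in) e^(−t/τ).
C(73.8) = 1.59 + (0.290 − 1.59)·e^(−73.8/35.945) = 1.59 + (-1.3000)·0.12833 = 1.4232 mol/L.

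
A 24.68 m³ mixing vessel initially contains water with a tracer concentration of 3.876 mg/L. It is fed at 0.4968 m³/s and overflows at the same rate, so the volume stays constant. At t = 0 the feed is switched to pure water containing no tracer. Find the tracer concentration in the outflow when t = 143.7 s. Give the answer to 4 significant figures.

Unsteady species balance (constant V, well mixed): V dC/dt = Q(C_in − C).
Rewrite as dC/dt + C/τ = C_in/τ, τ = V/Q = 49.6779 s.
Solution: C(t) = C_in + (C₀ − C_in) e^(−t/τ).
C(143.7) = 0 + (3.876 − 0)·e^(−143.7/49.6779) = 0 + (3.87600)·0.0554301 = 0.214847 mg/L.

0.2148 mg/L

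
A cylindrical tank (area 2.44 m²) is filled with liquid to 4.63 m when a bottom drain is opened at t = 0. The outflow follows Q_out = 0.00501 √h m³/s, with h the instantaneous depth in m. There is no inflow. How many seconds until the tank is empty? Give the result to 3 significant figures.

With no inflow, A dh/dt = −0.00501 √h.
Separate and integrate: 2(√h − √h₀) = −(0.00501/A) t.
Tank is empty when √h = 0: t_empty = 2A√h₀/0.00501.
t_empty = 2·2.44·√4.63/0.00501 = 4.8800·2.1517/0.00501 = 2095.9 s.

2100 s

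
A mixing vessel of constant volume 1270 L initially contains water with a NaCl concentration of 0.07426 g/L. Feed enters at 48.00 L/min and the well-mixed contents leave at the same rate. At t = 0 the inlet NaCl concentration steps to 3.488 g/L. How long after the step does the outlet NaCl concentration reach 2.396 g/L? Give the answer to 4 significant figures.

30.16 min

Species balance on the tank: V dC/dt = Q(C_in − C), so τ = V/Q = 26.4583 min.
C(t) = C_in + (C₀ − C_in) e^(−t/τ). Set C = 2.396 and solve for t:
e^(−t/τ) = (C − C_in)/(C₀ − C_in) = (2.396 − 3.488)/(0.07426 − 3.488) = 0.319884
t = −τ ln(…) = 26.4583 × 1.13980 = 30.1571 min.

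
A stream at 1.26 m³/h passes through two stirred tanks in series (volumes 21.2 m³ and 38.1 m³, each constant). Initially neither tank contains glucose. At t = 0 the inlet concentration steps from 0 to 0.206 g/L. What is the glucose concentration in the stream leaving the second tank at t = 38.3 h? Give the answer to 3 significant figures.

0.102 g/L

Species balance on tank i: dCᵢ/dt = (Cᵢ₋₁ − Cᵢ)/τᵢ with τᵢ = Vᵢ/Q.
τ₁ = 21.2/1.26 = 16.825 h; τ₂ = 38.1/1.26 = 30.238 h.
Solving the cascade with C₁(0)=C₂(0)=0 gives C₂(t) = C_in[1 − (τ₁ e^(−t/τ₁) − τ₂ e^(−t/τ₂))/(τ₁ − τ₂)].
At t = 38.3: e^(−t/τ₁) = 0.10266, e^(−t/τ₂) = 0.28178.
C₂ = 0.206·[1 − (16.825·0.10266 − 30.238·0.28178)/(-13.413)] = 0.206·0.49352 = 0.10166 g/L.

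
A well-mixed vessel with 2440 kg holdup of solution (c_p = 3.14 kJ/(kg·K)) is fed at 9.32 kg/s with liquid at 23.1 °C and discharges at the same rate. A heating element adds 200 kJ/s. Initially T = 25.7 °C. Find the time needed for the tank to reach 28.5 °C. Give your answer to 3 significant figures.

283 s

M c_p dT/dt = ṁ c_p (T_in − T) + Q̇.
τ = M/ṁ = 261.80 s; T_ss = T_in + Q̇/(ṁ c_p) = 29.934 °C.
T(t) = T_ss + (T₀ − T_ss) e^(−t/τ). Set T = 28.5:
e^(−t/τ) = (28.5 − 29.934)/(25.7 − 29.934) = 0.33871
t = −261.80 · ln(0.33871) = 283.43 s.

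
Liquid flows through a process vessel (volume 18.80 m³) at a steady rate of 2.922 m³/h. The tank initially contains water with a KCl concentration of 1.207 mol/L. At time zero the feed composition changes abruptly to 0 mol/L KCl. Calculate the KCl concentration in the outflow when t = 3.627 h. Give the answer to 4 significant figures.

0.6869 mol/L

Mass balance on the solute (V constant): V dC/dt = Q(C_in − C).
Rewrite as dC/dt + C/τ = C_in/τ, τ = V/Q = 6.43395 h.
This is linear first-order; C(t) = C_in + (C₀ − C_in) e^(−t/τ).
C(3.627) = 0 + (1.207 − 0)·e^(−3.627/6.43395) = 0 + (1.20700)·0.569083 = 0.686884 mol/L.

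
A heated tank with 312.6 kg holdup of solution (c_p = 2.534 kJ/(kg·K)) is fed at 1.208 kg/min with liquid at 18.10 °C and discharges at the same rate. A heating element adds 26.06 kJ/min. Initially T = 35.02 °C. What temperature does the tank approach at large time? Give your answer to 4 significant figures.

First-law balance (no shaft work): M c_p dT/dt = ṁ c_p (T_in − T) + 26.06.
At steady state dT/dt = 0 ⇒ T_ss = T_in + Q̇/(ṁ c_p) = 18.10 + 26.06/(1.208·2.534) = 26.6134 °C.

26.61 °C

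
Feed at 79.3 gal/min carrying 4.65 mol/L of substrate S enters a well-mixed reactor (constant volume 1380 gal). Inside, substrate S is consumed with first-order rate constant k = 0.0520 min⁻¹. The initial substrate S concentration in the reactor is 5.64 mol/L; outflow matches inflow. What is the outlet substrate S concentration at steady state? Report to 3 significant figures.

Accumulation = in − out − consumed: V dC/dt = Q C_in − Q C − k V C.
At steady state: 0 = Q C_in − (Q + kV) C_ss, so C_ss = Q C_in/(Q + kV).
C_ss = 79.3·4.65/(79.3 + 0.0520·1380) = 368.75/151.06 = 2.4410 mol/L.

2.44 mol/L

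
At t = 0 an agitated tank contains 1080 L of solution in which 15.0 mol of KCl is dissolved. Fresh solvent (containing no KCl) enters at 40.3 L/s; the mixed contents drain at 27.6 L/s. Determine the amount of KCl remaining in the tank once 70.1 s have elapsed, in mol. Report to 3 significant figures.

4.06 mol

Total volume: dV/dt = Q_in − Q_out = 12.700 L/s, so V(t) = 1080 + 12.700 t and V(70.1) = 1970.3 L.
Species balance (pure solvent in): dm/dt = −Q_out · m/V(t).
dm/m = −Q_out dt/(V₀ + 12.700 t); integrating gives ln(m/m₀) = −(Q_out/(Q_in−Q_out)) ln(V/V₀).
m = m₀ (V₀/V)^(Q_out/(Q_in−Q_out)) = 15.0 × (1080/1970.3)^(2.1732) = 4.0612 mol.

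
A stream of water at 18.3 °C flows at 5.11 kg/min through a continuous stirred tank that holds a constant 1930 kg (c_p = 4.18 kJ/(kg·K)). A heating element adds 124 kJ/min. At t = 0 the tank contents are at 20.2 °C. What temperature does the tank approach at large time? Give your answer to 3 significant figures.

M c_p dT/dt = ṁ c_p (T_in − T) + Q̇.
At steady state dT/dt = 0 ⇒ T_ss = T_in + Q̇/(ṁ c_p) = 18.3 + 124/(5.11·4.18) = 24.105 °C.

24.1 °C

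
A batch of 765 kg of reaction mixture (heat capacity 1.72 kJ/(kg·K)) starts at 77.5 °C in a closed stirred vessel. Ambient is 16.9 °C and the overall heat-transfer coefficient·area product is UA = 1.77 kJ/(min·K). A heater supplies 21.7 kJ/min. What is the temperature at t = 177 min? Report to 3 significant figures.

67.3 °C

Lumped-capacitance energy balance: M c_p dT/dt = UA(T_amb − T) + Q̇.
dT/dt = (T_ss − T)/τ with T_ss = T_amb + Q̇/UA = 16.9 + 21.7/1.77 = 29.160 °C, τ = M c_p/UA = 765·1.72/1.77 = 743.39 min.
Integrating: T(t) = T_ss + (T₀ − T_ss) e^(−t/τ).
T(177) = 29.160 + (48.340)·0.78813 = 67.258 °C.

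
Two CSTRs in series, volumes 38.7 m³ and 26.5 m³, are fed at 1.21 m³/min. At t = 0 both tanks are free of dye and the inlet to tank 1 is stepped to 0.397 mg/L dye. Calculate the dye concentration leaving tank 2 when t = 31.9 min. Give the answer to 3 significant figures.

0.133 mg/L

Each tank obeys Vᵢ dCᵢ/dt = Q(Cᵢ₋₁ − Cᵢ), so τᵢ = Vᵢ/Q.
τ₁ = 38.7/1.21 = 31.983 min; τ₂ = 26.5/1.21 = 21.901 min.
Tank 1: C₁ = C_in(1 − e^(−t/τ₁)). Tank 2 (τ₁ ≠ τ₂): C₂ = C_in[1 − (τ₁ e^(−t/τ₁) − τ₂ e^(−t/τ₂))/(τ₁ − τ₂)].
At t = 31.9: e^(−t/τ₁) = 0.36884, e^(−t/τ₂) = 0.23304.
C₂ = 0.397·[1 − (31.983·0.36884 − 21.901·0.23304)/(10.083)] = 0.397·0.33617 = 0.13346 mg/L.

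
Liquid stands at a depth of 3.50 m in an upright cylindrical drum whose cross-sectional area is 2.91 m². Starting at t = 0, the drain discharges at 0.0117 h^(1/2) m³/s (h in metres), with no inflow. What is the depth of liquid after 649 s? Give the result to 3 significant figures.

0.321 m

A dh/dt = −Q_out = −0.0117 √h.
This is separable: 2 d(√h)/dt = −0.0117/A, so √h = √h₀ − (0.0117/(2A)) t.
√h = √3.50 − 0.0117·649/(2·2.91) = 1.8708 − 1.3047 = 0.56614.
h = 0.56614² = 0.32051 m.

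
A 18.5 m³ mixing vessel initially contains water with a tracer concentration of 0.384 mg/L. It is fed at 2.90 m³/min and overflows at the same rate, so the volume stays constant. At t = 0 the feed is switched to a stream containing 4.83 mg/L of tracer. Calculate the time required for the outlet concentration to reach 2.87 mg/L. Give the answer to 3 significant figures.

Mass balance on the solute (V constant): V dC/dt = Q(C_in − C), so τ = V/Q = 6.3793 min.
C(t) = C_in + (C₀ − C_in) e^(−t/τ). Set C = 2.87 and solve for t:
e^(−t/τ) = (C − C_in)/(C₀ − C_in) = (2.87 − 4.83)/(0.384 − 4.83) = 0.44085
t = −τ ln(…) = 6.3793 × 0.81906 = 5.2250 min.

5.23 min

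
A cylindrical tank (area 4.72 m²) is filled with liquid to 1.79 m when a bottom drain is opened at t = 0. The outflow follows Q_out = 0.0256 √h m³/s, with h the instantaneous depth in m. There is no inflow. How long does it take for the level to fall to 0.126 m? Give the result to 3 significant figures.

362 s

A dh/dt = −Q_out = −0.0256 √h.
∫ h^(−1/2) dh = −(0.0256/A) ∫ dt, giving 2√h = 2√h₀ − (0.0256/A) t.
t = 2A(√h₀ − √h)/0.0256 = 2·4.72·(√1.79 − √0.126)/0.0256
  = 9.4400 × (1.3379 − 0.35496) / 0.0256 = 362.46 s.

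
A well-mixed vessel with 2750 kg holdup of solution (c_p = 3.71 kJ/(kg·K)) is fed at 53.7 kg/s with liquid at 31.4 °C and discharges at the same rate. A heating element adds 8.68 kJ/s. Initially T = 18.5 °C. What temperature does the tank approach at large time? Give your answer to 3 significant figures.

31.4 °C

M c_p dT/dt = ṁ c_p (T_in − T) + Q̇.
At steady state dT/dt = 0 ⇒ T_ss = T_in + Q̇/(ṁ c_p) = 31.4 + 8.68/(53.7·3.71) = 31.444 °C.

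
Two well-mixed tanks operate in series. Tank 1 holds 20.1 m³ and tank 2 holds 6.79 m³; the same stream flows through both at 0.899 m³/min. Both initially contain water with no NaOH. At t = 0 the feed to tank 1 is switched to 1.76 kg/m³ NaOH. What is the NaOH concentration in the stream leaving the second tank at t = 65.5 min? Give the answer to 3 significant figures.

Time constants: τᵢ = Vᵢ/Q for each well-mixed tank.
τ₁ = 20.1/0.899 = 22.358 min; τ₂ = 6.79/0.899 = 7.5528 min.
Tank 1: C₁ = C_in(1 − e^(−t/τ₁)). Tank 2 (τ₁ ≠ τ₂): C₂ = C_in[1 − (τ₁ e^(−t/τ₁) − τ₂ e^(−t/τ₂))/(τ₁ − τ₂)].
At t = 65.5: e^(−t/τ₁) = 0.053420, e^(−t/τ₂) = 0.00017128.
C₂ = 1.76·[1 − (22.358·0.053420 − 7.5528·0.00017128)/(14.805)] = 1.76·0.91942 = 1.6182 kg/m³.

1.62 kg/m³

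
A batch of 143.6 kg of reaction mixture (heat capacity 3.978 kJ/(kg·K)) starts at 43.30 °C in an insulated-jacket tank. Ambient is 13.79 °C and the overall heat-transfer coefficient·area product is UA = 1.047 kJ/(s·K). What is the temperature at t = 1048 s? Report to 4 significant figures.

18.11 °C

Heat balance on the well-mixed liquid: M c_p dT/dt = −UA(T − T_amb).
dT/dt = (T_ss − T)/τ with T_ss = T_amb = 13.7900 °C, τ = M c_p/UA = 143.6·3.978/1.047 = 545.598 s.
Solution: T(t) = T_ss + (T₀ − T_ss) e^(−t/τ).
T(1048) = 13.7900 + (29.5100)·0.146485 = 18.1128 °C.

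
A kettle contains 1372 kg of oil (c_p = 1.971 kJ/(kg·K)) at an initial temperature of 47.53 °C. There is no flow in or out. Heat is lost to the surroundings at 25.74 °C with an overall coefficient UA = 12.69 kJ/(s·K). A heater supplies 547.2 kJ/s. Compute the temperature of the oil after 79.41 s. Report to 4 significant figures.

54.17 °C

Lumped-capacitance energy balance: M c_p dT/dt = UA(T_amb − T) + Q̇.
dT/dt = (T_ss − T)/τ with T_ss = T_amb + Q̇/UA = 25.74 + 547.2/12.69 = 68.8606 °C, τ = M c_p/UA = 1372·1.971/12.69 = 213.098 s.
Integrating: T(t) = T_ss + (T₀ − T_ss) e^(−t/τ).
T(79.41) = 68.8606 + (-21.3306)·0.688909 = 54.1657 °C.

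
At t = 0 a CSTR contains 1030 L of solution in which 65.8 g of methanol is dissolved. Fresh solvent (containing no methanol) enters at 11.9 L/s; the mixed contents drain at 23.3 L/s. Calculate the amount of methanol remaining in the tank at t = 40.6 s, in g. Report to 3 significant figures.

Let m(t) be the amount of methanol. Volume: V(t) = V₀ + (Q_in − Q_out) t = 1030 − 11.400 t; V(40.6) = 567.16 L.
No methanol enters, so dm/dt = −Q_out · (m/V).
dm/m = −Q_out dt/(V₀ − 11.400 t); integrating gives ln(m/m₀) = −(Q_out/(Q_in−Q_out)) ln(V/V₀).
m = m₀ (V₀/V)^(Q_out/(Q_in−Q_out)) = 65.8 × (1030/567.16)^(-2.0439) = 19.436 g.

19.4 g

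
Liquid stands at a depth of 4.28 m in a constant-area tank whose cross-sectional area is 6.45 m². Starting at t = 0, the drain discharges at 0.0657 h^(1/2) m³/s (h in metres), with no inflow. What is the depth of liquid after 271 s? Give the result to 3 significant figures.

0.474 m

With no inflow, A dh/dt = −0.0657 √h.
∫ h^(−1/2) dh = −(0.0657/A) ∫ dt, giving 2√h = 2√h₀ − (0.0657/A) t.
√h = √4.28 − 0.0657·271/(2·6.45) = 2.0688 − 1.3802 = 0.68861.
h = 0.68861² = 0.47418 m.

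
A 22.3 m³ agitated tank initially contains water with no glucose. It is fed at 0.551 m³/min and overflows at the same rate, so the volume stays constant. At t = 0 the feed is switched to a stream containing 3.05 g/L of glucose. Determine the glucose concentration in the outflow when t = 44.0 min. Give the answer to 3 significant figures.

2.02 g/L

Transient balance on the dissolved component: V dC/dt = Q(C_in − C).
Rewrite as dC/dt + C/τ = C_in/τ, τ = V/Q = 40.472 min.
This is linear first-order; C(t) = C_in + (C₀ − C_in) e^(−t/τ).
C(44.0) = 3.05 + (0 − 3.05)·e^(−44.0/40.472) = 3.05 + (-3.0500)·0.33717 = 2.0216 g/L.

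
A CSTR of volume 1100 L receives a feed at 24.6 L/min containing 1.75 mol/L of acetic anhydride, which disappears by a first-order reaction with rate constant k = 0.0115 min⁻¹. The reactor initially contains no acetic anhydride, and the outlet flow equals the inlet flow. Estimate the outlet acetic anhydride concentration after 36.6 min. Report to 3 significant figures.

0.821 mol/L

Accumulation = in − out − consumed: V dC/dt = Q C_in − Q C − k V C.
This is linear with rate a = Q/V + k = 0.033864 min⁻¹.
C_ss = Q C_in/(Q + kV) = 1.1557 mol/L; C(t) = C_ss + (C₀ − C_ss) e^(−a t).
C(36.6) = 1.1557 + (-1.1557)·e^(−0.033864·36.6) = 1.1557 + (-1.1557)·0.28956 = 0.82106 mol/L.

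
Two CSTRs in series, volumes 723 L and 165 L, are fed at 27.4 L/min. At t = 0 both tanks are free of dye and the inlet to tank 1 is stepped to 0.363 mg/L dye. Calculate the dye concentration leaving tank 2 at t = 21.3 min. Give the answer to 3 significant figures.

0.156 mg/L

Species balance on tank i: dCᵢ/dt = (Cᵢ₋₁ − Cᵢ)/τᵢ with τᵢ = Vᵢ/Q.
τ₁ = 723/27.4 = 26.387 min; τ₂ = 165/27.4 = 6.0219 min.
Tank 1: C₁ = C_in(1 − e^(−t/τ₁)). Tank 2 (τ₁ ≠ τ₂): C₂ = C_in[1 − (τ₁ e^(−t/τ₁) − τ₂ e^(−t/τ₂))/(τ₁ − τ₂)].
At t = 21.3: e^(−t/τ₁) = 0.44610, e^(−t/τ₂) = 0.029098.
C₂ = 0.363·[1 − (26.387·0.44610 − 6.0219·0.029098)/(20.365)] = 0.363·0.43060 = 0.15631 mg/L.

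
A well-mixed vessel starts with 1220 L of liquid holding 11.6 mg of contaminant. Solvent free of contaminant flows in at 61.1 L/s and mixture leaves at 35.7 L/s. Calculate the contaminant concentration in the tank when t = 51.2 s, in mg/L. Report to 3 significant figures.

0.00166 mg/L

Total volume: dV/dt = Q_in − Q_out = 25.400 L/s, so V(t) = 1220 + 25.400 t and V(51.2) = 2520.5 L.
Species balance (pure solvent in): dm/dt = −Q_out · m/V(t).
Separate: dm/m = −Q_out dt/V(t) ⇒ ln(m/m₀) = −(Q_out/(Q_in−Q_out)) ln(V/V₀).
m = m₀ (V₀/V)^(Q_out/(Q_in−Q_out)) = 11.6 × (1220/2520.5)^(1.4055) = 4.1836 mg.
C = m/V = 4.1836/2520.5 = 0.0016598 mg/L.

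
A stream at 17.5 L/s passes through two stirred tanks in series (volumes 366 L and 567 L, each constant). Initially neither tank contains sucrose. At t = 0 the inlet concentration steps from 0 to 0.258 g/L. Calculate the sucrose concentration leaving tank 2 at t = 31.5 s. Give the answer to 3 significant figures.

Each tank obeys Vᵢ dCᵢ/dt = Q(Cᵢ₋₁ − Cᵢ), so τᵢ = Vᵢ/Q.
τ₁ = 366/17.5 = 20.914 s; τ₂ = 567/17.5 = 32.400 s.
Solving the cascade with C₁(0)=C₂(0)=0 gives C₂(t) = C_in[1 − (τ₁ e^(−t/τ₁) − τ₂ e^(−t/τ₂))/(τ₁ − τ₂)].
At t = 31.5: e^(−t/τ₁) = 0.22176, e^(−t/τ₂) = 0.37824.
C₂ = 0.258·[1 − (20.914·0.22176 − 32.400·0.37824)/(-11.486)] = 0.258·0.33683 = 0.086901 g/L.

0.0869 g/L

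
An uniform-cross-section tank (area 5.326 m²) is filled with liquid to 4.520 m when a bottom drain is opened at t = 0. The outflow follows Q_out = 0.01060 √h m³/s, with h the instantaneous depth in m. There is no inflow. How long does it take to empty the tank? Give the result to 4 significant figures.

2136 s

Volume balance on the tank: A dh/dt = −0.01060 √h.
∫ h^(−1/2) dh = −(0.01060/A) ∫ dt, giving 2√h = 2√h₀ − (0.01060/A) t.
Tank is empty when √h = 0: t_empty = 2A√h₀/0.01060.
t_empty = 2·5.326·√4.520/0.01060 = 10.6520·2.12603/0.01060 = 2136.46 s.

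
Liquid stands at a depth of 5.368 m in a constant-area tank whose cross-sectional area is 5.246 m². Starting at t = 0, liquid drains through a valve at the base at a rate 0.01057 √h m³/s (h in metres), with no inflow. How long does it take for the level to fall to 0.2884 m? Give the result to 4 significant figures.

1767 s

A dh/dt = −Q_out = −0.01057 √h.
This is separable: 2 d(√h)/dt = −0.01057/A, so √h = √h₀ − (0.01057/(2A)) t.
t = 2A(√h₀ − √h)/0.01057 = 2·5.246·(√5.368 − √0.2884)/0.01057
  = 10.4920 × (2.31689 − 0.537029) / 0.01057 = 1766.73 s.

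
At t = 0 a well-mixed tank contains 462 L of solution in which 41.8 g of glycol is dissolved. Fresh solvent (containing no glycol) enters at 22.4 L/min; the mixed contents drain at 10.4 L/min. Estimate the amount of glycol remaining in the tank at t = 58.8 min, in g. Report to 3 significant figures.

18.7 g

Total volume: dV/dt = Q_in − Q_out = 12.000 L/min, so V(t) = 462 + 12.000 t and V(58.8) = 1167.6 L.
Solute balance: dm/dt = 0 − Q_out C = −Q_out m/V(t).
Separate: dm/m = −Q_out dt/V(t) ⇒ ln(m/m₀) = −(Q_out/(Q_in−Q_out)) ln(V/V₀).
m = m₀ (V₀/V)^(Q_out/(Q_in−Q_out)) = 41.8 × (462/1167.6)^(0.86667) = 18.716 g.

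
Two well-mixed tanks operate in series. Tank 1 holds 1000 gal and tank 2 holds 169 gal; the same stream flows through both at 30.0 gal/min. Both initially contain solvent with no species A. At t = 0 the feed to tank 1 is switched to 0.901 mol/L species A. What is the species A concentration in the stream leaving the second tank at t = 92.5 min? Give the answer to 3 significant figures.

0.833 mol/L

Species balance on tank i: dCᵢ/dt = (Cᵢ₋₁ − Cᵢ)/τᵢ with τᵢ = Vᵢ/Q.
τ₁ = 1000/30.0 = 33.333 min; τ₂ = 169/30.0 = 5.6333 min.
Tank 1: C₁ = C_in(1 − e^(−t/τ₁)). Tank 2 (τ₁ ≠ τ₂): C₂ = C_in[1 − (τ₁ e^(−t/τ₁) − τ₂ e^(−t/τ₂))/(τ₁ − τ₂)].
At t = 92.5: e^(−t/τ₁) = 0.062349, e^(−t/τ₂) = 7.3932e-08.
C₂ = 0.901·[1 − (33.333·0.062349 − 5.6333·7.3932e-08)/(27.700)] = 0.901·0.92497 = 0.83340 mol/L.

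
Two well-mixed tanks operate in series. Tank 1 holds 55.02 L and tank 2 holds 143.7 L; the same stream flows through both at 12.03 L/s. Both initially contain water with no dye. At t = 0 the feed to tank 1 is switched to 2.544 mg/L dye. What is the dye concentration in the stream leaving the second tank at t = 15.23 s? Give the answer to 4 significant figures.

Species balance on tank i: dCᵢ/dt = (Cᵢ₋₁ − Cᵢ)/τᵢ with τᵢ = Vᵢ/Q.
τ₁ = 55.02/12.03 = 4.57357 s; τ₂ = 143.7/12.03 = 11.9451 s.
Tank 1: C₁ = C_in(1 − e^(−t/τ₁)). Tank 2 (τ₁ ≠ τ₂): C₂ = C_in[1 − (τ₁ e^(−t/τ₁) − τ₂ e^(−t/τ₂))/(τ₁ − τ₂)].
At t = 15.23: e^(−t/τ₁) = 0.0357929, e^(−t/τ₂) = 0.279432.
C₂ = 2.544·[1 − (4.57357·0.0357929 − 11.9451·0.279432)/(-7.37157)] = 2.544·0.569406 = 1.44857 mg/L.

1.449 mg/L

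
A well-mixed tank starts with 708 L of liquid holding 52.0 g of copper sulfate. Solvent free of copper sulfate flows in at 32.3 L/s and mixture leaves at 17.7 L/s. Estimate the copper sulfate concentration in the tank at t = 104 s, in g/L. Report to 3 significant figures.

0.00582 g/L

Let m(t) be the amount of copper sulfate. Volume: V(t) = V₀ + (Q_in − Q_out) t = 708 + 14.600 t; V(104) = 2226.4 L.
Solute balance: dm/dt = 0 − Q_out C = −Q_out m/V(t).
dm/m = −Q_out dt/(V₀ + 14.600 t); integrating gives ln(m/m₀) = −(Q_out/(Q_in−Q_out)) ln(V/V₀).
m = m₀ (V₀/V)^(Q_out/(Q_in−Q_out)) = 52.0 × (708/2226.4)^(1.2123) = 12.965 g.
C = m/V = 12.965/2226.4 = 0.0058235 g/L.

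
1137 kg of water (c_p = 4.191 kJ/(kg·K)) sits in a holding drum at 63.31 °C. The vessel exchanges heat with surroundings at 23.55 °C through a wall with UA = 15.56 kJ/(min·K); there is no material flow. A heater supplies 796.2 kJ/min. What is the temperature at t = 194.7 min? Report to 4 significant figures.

68.68 °C

Unsteady energy balance on the tank contents: M c_p dT/dt = −UA(T − T_amb) + Q̇.
dT/dt = (T_ss − T)/τ with T_ss = T_amb + Q̇/UA = 23.55 + 796.2/15.56 = 74.7197 °C, τ = M c_p/UA = 1137·4.191/15.56 = 306.245 min.
Integrating: T(t) = T_ss + (T₀ − T_ss) e^(−t/τ).
T(194.7) = 74.7197 + (-11.4097)·0.529530 = 68.6779 °C.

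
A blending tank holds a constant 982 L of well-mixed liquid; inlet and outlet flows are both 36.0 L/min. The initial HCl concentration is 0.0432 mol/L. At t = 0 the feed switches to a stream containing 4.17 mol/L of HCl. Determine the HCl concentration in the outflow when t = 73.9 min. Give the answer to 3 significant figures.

3.90 mol/L

Species balance on the tank: V dC/dt = Q(C_in − C).
Rewrite as dC/dt + C/τ = C_in/τ, τ = V/Q = 27.278 min.
Solution: C(t) = C_in + (C₀ − C_in) e^(−t/τ).
C(73.9) = 4.17 + (0.0432 − 4.17)·e^(−73.9/27.278) = 4.17 + (-4.1268)·0.066592 = 3.8952 mol/L.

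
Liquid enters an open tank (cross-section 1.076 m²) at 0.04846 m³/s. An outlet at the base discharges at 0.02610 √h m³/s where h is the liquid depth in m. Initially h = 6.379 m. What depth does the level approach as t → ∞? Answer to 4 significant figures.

3.447 m

Accumulation of liquid (constant cross-section A): A dh/dt = Q_in − 0.02610 √h. At steady state dh/dt = 0:
Q_in = 0.02610 √h_ss ⇒ √h_ss = 0.04846/0.02610 = 1.85670.
h_ss = 1.85670² = 3.44735 m. (Since h₀ = 6.379 m > h_ss, the level will fall toward this value.)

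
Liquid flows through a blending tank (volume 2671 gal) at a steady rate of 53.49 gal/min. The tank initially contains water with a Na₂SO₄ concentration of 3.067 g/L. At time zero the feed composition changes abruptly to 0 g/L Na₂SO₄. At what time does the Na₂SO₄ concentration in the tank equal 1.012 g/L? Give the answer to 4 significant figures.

55.37 min

Accumulation = in − out for the solute gives V dC/dt = Q(C_in − C), so τ = V/Q = 49.9346 min.
C(t) = C_in + (C₀ − C_in) e^(−t/τ). Set C = 1.012 and solve for t:
e^(−t/τ) = (C − C_in)/(C₀ − C_in) = (1.012 − 0)/(3.067 − 0) = 0.329964
t = −τ ln(…) = 49.9346 × 1.10877 = 55.3660 min.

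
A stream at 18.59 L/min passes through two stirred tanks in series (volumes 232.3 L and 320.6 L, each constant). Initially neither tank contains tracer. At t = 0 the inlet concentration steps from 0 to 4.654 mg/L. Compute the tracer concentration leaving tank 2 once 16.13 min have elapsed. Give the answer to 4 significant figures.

Time constants: τᵢ = Vᵢ/Q for each well-mixed tank.
τ₁ = 232.3/18.59 = 12.4960 min; τ₂ = 320.6/18.59 = 17.2458 min.
Tank 1: C₁ = C_in(1 − e^(−t/τ₁)). Tank 2 (τ₁ ≠ τ₂): C₂ = C_in[1 − (τ₁ e^(−t/τ₁) − τ₂ e^(−t/τ₂))/(τ₁ − τ₂)].
At t = 16.13: e^(−t/τ₁) = 0.275046, e^(−t/τ₂) = 0.392469.
C₂ = 4.654·[1 − (12.4960·0.275046 − 17.2458·0.392469)/(-4.74987)] = 4.654·0.298615 = 1.38976 mg/L.

1.390 mg/L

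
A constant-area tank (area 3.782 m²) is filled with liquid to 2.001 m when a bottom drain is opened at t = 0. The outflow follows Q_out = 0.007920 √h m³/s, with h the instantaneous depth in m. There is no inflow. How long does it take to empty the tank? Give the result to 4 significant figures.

1351 s

A dh/dt = −Q_out = −0.007920 √h.
∫ h^(−1/2) dh = −(0.007920/A) ∫ dt, giving 2√h = 2√h₀ − (0.007920/A) t.
Tank is empty when √h = 0: t_empty = 2A√h₀/0.007920.
t_empty = 2·3.782·√2.001/0.007920 = 7.56400·1.41457/0.007920 = 1350.98 s.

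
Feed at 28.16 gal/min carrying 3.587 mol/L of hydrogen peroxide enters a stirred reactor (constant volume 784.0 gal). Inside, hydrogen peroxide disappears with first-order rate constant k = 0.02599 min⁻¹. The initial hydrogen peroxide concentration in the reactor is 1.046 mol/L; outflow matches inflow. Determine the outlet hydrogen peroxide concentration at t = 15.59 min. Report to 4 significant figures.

1.687 mol/L

Accumulation = in − out − consumed: V dC/dt = Q C_in − Q C − k V C.
dC/dt = (Q/V) C_in − (Q/V + k) C; effective rate a = Q/V + k = 0.0359184 + 0.02599 = 0.0619084 min⁻¹.
C_ss = Q C_in/(Q + kV) = 2.08113 mol/L; C(t) = C_ss + (C₀ − C_ss) e^(−a t).
C(15.59) = 2.08113 + (-1.03513)·e^(−0.0619084·15.59) = 2.08113 + (-1.03513)·0.380926 = 1.68682 mol/L.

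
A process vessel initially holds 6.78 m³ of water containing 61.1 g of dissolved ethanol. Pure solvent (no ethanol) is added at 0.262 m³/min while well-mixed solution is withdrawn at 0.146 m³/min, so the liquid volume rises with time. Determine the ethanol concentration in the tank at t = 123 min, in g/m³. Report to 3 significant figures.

0.698 g/m³

Let m(t) be the amount of ethanol. Volume: V(t) = V₀ + (Q_in − Q_out) t = 6.78 + 0.11600 t; V(123) = 21.048 m³.
No ethanol enters, so dm/dt = −Q_out · (m/V).
Separate: dm/m = −Q_out dt/V(t) ⇒ ln(m/m₀) = −(Q_out/(Q_in−Q_out)) ln(V/V₀).
m = m₀ (V₀/V)^(Q_out/(Q_in−Q_out)) = 61.1 × (6.78/21.048)^(1.2586) = 14.683 g.
C = m/V = 14.683/21.048 = 0.69761 g/m³.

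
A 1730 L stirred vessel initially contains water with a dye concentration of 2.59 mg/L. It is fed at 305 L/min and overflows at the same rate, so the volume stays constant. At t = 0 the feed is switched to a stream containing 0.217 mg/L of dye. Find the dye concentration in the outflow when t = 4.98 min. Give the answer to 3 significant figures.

Transient balance on the dissolved component: V dC/dt = Q(C_in − C).
So dC/dt = (C_in − C)/τ with τ = V/Q = 1730/305 = 5.6721 min.
This is linear first-order; C(t) = C_in + (C₀ − C_in) e^(−t/τ).
C(4.98) = 0.217 + (2.59 − 0.217)·e^(−4.98/5.6721) = 0.217 + (2.3730)·0.41562 = 1.2033 mg/L.

1.20 mg/L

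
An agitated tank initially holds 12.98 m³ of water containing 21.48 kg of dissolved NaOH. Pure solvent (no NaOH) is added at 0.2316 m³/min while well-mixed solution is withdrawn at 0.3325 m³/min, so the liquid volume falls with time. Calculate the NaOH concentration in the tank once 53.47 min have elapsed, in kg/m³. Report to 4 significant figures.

0.4822 kg/m³

Total volume: dV/dt = Q_in − Q_out = -0.100900 m³/min, so V(t) = 12.98 − 0.100900 t and V(53.47) = 7.58488 m³.
Species balance (pure solvent in): dm/dt = −Q_out · m/V(t).
Separate: dm/m = −Q_out dt/V(t) ⇒ ln(m/m₀) = −(Q_out/(Q_in−Q_out)) ln(V/V₀).
m = m₀ (V₀/V)^(Q_out/(Q_in−Q_out)) = 21.48 × (12.98/7.58488)^(-3.29534) = 3.65717 kg.
C = m/V = 3.65717/7.58488 = 0.482166 kg/m³.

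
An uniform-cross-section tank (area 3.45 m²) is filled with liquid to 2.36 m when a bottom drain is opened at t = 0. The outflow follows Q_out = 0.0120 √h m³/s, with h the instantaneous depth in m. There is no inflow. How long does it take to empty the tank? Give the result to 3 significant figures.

A dh/dt = −Q_out = −0.0120 √h.
This is separable: 2 d(√h)/dt = −0.0120/A, so √h = √h₀ − (0.0120/(2A)) t.
Set h = 0: 2√h₀ = (0.0120/A) t_empty ⇒ t_empty = 2A√h₀/0.0120.
t_empty = 2·3.45·√2.36/0.0120 = 6.9000·1.5362/0.0120 = 883.33 s.

883 s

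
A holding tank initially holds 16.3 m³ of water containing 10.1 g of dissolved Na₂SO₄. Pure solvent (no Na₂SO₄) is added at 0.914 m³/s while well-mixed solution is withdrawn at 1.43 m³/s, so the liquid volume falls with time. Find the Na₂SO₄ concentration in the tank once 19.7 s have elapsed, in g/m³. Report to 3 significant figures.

Let m(t) be the amount of Na₂SO₄. Volume: V(t) = V₀ + (Q_in − Q_out) t = 16.3 − 0.51600 t; V(19.7) = 6.1348 m³.
Solute balance: dm/dt = 0 − Q_out C = −Q_out m/V(t).
Separate: dm/m = −Q_out dt/V(t) ⇒ ln(m/m₀) = −(Q_out/(Q_in−Q_out)) ln(V/V₀).
m = m₀ (V₀/V)^(Q_out/(Q_in−Q_out)) = 10.1 × (16.3/6.1348)^(-2.7713) = 0.67330 g.
C = m/V = 0.67330/6.1348 = 0.10975 g/m³.

0.110 g/m³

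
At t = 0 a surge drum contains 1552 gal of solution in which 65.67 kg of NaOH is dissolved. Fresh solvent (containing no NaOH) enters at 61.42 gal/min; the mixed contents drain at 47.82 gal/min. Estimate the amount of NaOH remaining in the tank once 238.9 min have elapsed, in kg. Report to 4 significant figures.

1.238 kg

Let m(t) be the amount of NaOH. Volume: V(t) = V₀ + (Q_in − Q_out) t = 1552 + 13.6000 t; V(238.9) = 4801.04 gal.
Solute balance: dm/dt = 0 − Q_out C = −Q_out m/V(t).
Separate: dm/m = −Q_out dt/V(t) ⇒ ln(m/m₀) = −(Q_out/(Q_in−Q_out)) ln(V/V₀).
m = m₀ (V₀/V)^(Q_out/(Q_in−Q_out)) = 65.67 × (1552/4801.04)^(3.51618) = 1.23846 kg.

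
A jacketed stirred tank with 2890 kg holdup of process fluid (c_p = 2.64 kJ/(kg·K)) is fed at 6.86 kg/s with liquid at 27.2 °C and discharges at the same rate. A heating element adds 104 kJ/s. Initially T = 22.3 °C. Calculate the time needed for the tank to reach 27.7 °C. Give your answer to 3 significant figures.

298 s

First-law balance (no shaft work): M c_p dT/dt = ṁ c_p (T_in − T) + 104.
τ = M/ṁ = 421.28 s; T_ss = T_in + Q̇/(ṁ c_p) = 32.943 °C.
T(t) = T_ss + (T₀ − T_ss) e^(−t/τ). Set T = 27.7:
e^(−t/τ) = (27.7 − 32.943)/(22.3 − 32.943) = 0.49260
t = −421.28 · ln(0.49260) = 298.29 s.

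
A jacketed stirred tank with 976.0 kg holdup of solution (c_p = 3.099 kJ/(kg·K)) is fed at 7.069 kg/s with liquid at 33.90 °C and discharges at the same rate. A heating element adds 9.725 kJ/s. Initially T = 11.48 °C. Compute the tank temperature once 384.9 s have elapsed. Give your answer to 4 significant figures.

32.94 °C

M c_p dT/dt = ṁ c_p (T_in − T) + Q̇.
Rearrange: dT/dt = (T_ss − T)/τ with τ = M/ṁ = 138.068 s and T_ss = T_in + Q̇/(ṁ c_p) = 34.3439 °C.
T approaches T_ss exponentially: T(t) = T_ss + (T₀ − T_ss) e^(−t/τ).
T(384.9) = 34.3439 + (-22.8639)·e^(−384.9/138.068) = 34.3439 + (-22.8639)·0.0615587 = 32.9365 °C.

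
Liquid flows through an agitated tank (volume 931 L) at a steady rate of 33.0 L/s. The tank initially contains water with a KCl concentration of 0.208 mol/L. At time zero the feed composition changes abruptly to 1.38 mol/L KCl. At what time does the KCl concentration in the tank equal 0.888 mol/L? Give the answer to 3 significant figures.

24.5 s

Species balance on the tank: V dC/dt = Q(C_in − C), so τ = V/Q = 28.212 s.
C(t) = C_in + (C₀ − C_in) e^(−t/τ). Set C = 0.888 and solve for t:
e^(−t/τ) = (C − C_in)/(C₀ − C_in) = (0.888 − 1.38)/(0.208 − 1.38) = 0.41980
t = −τ ln(…) = 28.212 × 0.86799 = 24.488 s.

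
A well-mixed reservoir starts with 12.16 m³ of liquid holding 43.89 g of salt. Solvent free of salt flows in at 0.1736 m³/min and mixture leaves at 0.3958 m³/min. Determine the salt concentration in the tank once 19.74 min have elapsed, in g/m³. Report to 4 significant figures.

2.545 g/m³

Total volume: dV/dt = Q_in − Q_out = -0.222200 m³/min, so V(t) = 12.16 − 0.222200 t and V(19.74) = 7.77377 m³.
No salt enters, so dm/dt = −Q_out · (m/V).
Separate: dm/m = −Q_out dt/V(t) ⇒ ln(m/m₀) = −(Q_out/(Q_in−Q_out)) ln(V/V₀).
m = m₀ (V₀/V)^(Q_out/(Q_in−Q_out)) = 43.89 × (12.16/7.77377)^(-1.78128) = 19.7815 g.
C = m/V = 19.7815/7.77377 = 2.54465 g/m³.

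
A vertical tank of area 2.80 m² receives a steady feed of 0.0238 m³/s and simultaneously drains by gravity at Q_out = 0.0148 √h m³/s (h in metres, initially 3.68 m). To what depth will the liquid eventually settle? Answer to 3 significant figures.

A dh/dt = Q_in − 0.0148 √h. Steady state requires inflow = outflow:
Q_in = 0.0148 √h_ss ⇒ √h_ss = 0.0238/0.0148 = 1.6081.
h_ss = 1.6081² = 2.5860 m. (Since h₀ = 3.68 m > h_ss, the level will fall toward this value.)

2.59 m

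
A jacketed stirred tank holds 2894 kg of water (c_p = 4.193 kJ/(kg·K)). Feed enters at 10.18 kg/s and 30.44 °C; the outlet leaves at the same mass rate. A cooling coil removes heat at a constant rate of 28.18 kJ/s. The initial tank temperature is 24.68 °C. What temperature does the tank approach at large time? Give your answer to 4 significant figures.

M c_p dT/dt = ṁ c_p (T_in − T) − Q̇.
At steady state dT/dt = 0 ⇒ T_ss = T_in − Q̇/(ṁ c_p) = 30.44 − 28.18/(10.18·4.193) = 29.7798 °C.

29.78 °C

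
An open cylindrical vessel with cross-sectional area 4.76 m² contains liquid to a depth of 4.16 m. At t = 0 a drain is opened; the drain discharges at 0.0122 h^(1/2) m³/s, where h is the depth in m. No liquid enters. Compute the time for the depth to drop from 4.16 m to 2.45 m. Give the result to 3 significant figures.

370 s

Volume balance on the tank: A dh/dt = −0.0122 √h.
Separate and integrate: 2(√h − √h₀) = −(0.0122/A) t.
t = 2A(√h₀ − √h)/0.0122 = 2·4.76·(√4.16 − √2.45)/0.0122
  = 9.5200 × (2.0396 − 1.5652) / 0.0122 = 370.16 s.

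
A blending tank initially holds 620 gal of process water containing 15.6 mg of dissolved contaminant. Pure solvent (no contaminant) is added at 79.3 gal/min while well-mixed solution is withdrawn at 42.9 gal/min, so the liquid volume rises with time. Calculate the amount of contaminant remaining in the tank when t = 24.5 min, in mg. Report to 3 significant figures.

Total volume: dV/dt = Q_in − Q_out = 36.400 gal/min, so V(t) = 620 + 36.400 t and V(24.5) = 1511.8 gal.
Species balance (pure solvent in): dm/dt = −Q_out · m/V(t).
Separate: dm/m = −Q_out dt/V(t) ⇒ ln(m/m₀) = −(Q_out/(Q_in−Q_out)) ln(V/V₀).
m = m₀ (V₀/V)^(Q_out/(Q_in−Q_out)) = 15.6 × (620/1511.8)^(1.1786) = 5.4563 mg.

5.46 mg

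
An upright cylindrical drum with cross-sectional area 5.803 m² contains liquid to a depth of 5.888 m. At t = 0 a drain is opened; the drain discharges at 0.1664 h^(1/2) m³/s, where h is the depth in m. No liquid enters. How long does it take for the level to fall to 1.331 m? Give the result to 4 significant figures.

Accumulation of liquid (constant cross-section A): A dh/dt = −0.1664 √h.
This is separable: 2 d(√h)/dt = −0.1664/A, so √h = √h₀ − (0.1664/(2A)) t.
t = 2A(√h₀ − √h)/0.1664 = 2·5.803·(√5.888 − √1.331)/0.1664
  = 11.6060 × (2.42652 − 1.15369) / 0.1664 = 88.7769 s.

88.78 s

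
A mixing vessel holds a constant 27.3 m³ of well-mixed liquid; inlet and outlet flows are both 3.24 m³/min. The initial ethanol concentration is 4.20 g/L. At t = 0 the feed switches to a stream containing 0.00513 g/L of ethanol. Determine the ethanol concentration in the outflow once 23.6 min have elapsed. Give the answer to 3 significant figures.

0.260 g/L

Accumulation = in − out for the solute gives V dC/dt = Q(C_in − C).
Rewrite as dC/dt + C/τ = C_in/τ, τ = V/Q = 8.4259 min.
C approaches C_in exponentially: C(t) = C_in + (C₀ − C_in) e^(−t/τ).
C(23.6) = 0.00513 + (4.20 − 0.00513)·e^(−23.6/8.4259) = 0.00513 + (4.1949)·0.060757 = 0.26000 g/L.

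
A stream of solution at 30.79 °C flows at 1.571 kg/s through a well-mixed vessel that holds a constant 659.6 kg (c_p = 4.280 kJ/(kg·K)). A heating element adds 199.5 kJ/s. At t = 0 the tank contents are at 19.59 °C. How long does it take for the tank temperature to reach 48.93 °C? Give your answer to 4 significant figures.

Unsteady energy balance on the tank contents: M c_p dT/dt = ṁ c_p (T_in − T) + 199.5.
τ = M/ṁ = 419.860 s; T_ss = T_in + Q̇/(ṁ c_p) = 60.4604 °C.
T(t) = T_ss + (T₀ − T_ss) e^(−t/τ). Set T = 48.93:
e^(−t/τ) = (48.93 − 60.4604)/(19.59 − 60.4604) = 0.282120
t = −419.860 · ln(0.282120) = 531.300 s.

531.3 s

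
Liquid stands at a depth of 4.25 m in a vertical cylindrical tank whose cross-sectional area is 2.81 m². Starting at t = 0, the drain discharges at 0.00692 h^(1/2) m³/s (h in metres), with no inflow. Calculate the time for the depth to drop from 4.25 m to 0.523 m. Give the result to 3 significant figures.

With no inflow, A dh/dt = −0.00692 √h.
Separate and integrate: 2(√h − √h₀) = −(0.00692/A) t.
t = 2A(√h₀ − √h)/0.00692 = 2·2.81·(√4.25 − √0.523)/0.00692
  = 5.6200 × (2.0616 − 0.72319) / 0.00692 = 1086.9 s.

1090 s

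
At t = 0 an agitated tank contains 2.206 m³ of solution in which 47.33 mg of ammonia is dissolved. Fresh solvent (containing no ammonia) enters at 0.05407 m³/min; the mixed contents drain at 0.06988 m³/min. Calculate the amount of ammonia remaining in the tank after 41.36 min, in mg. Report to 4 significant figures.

Let m(t) be the amount of ammonia. Volume: V(t) = V₀ + (Q_in − Q_out) t = 2.206 − 0.0158100 t; V(41.36) = 1.55210 m³.
Solute balance: dm/dt = 0 − Q_out C = −Q_out m/V(t).
Separate: dm/m = −Q_out dt/V(t) ⇒ ln(m/m₀) = −(Q_out/(Q_in−Q_out)) ln(V/V₀).
m = m₀ (V₀/V)^(Q_out/(Q_in−Q_out)) = 47.33 × (2.206/1.55210)^(-4.41999) = 10.0061 mg.

10.01 mg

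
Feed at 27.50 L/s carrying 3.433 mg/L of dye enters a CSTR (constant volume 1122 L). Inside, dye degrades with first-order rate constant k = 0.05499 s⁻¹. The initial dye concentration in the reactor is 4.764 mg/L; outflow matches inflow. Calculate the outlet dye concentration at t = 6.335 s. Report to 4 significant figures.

Accumulation = in − out − consumed: V dC/dt = Q C_in − Q C − k V C.
dC/dt = (Q/V) C_in − (Q/V + k) C; effective rate a = Q/V + k = 0.0245098 + 0.05499 = 0.0794998 s⁻¹.
C_ss = Q C_in/(Q + kV) = 1.05839 mg/L; C(t) = C_ss + (C₀ − C_ss) e^(−a t).
C(6.335) = 1.05839 + (3.70561)·e^(−0.0794998·6.335) = 1.05839 + (3.70561)·0.604332 = 3.29781 mg/L.

3.298 mg/L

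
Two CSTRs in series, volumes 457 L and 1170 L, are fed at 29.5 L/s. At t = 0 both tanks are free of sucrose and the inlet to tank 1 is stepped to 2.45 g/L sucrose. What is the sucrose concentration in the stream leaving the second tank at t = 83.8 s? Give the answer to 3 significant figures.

Time constants: τᵢ = Vᵢ/Q for each well-mixed tank.
τ₁ = 457/29.5 = 15.492 s; τ₂ = 1170/29.5 = 39.661 s.
Solving the cascade with C₁(0)=C₂(0)=0 gives C₂(t) = C_in[1 − (τ₁ e^(−t/τ₁) − τ₂ e^(−t/τ₂))/(τ₁ − τ₂)].
At t = 83.8: e^(−t/τ₁) = 0.0044743, e^(−t/τ₂) = 0.12089.
C₂ = 2.45·[1 − (15.492·0.0044743 − 39.661·0.12089)/(-24.169)] = 2.45·0.80450 = 1.9710 g/L.

1.97 g/L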